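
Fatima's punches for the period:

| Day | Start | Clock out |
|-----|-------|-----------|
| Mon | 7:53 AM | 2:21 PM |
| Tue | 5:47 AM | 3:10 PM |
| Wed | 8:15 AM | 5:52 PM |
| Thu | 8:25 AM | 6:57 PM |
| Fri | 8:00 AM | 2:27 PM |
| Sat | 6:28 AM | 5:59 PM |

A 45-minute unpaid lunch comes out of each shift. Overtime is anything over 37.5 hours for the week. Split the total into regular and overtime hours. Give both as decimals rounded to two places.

Regular 37.50 hours, overtime 11.97 hours

Mon: 7:53 AM–2:21 PM = 6 h 28 min; less 45 min break → 5 h 43 min
Tue: 5:47 AM–3:10 PM = 9 h 23 min; less 45 min break → 8 h 38 min
Wed: 8:15 AM–5:52 PM = 9 h 37 min; less 45 min break → 8 h 52 min
Thu: 8:25 AM–6:57 PM = 10 h 32 min; less 45 min break → 9 h 47 min
Fri: 8:00 AM–2:27 PM = 6 h 27 min; less 45 min break → 5 h 42 min
Sat: 6:28 AM–5:59 PM = 11 h 31 min; less 45 min break → 10 h 46 min
Total worked: 49 h 28 min = 49.47 h.
Threshold 37.5 h → overtime 11 h 58 min, regular 37 h 30 min.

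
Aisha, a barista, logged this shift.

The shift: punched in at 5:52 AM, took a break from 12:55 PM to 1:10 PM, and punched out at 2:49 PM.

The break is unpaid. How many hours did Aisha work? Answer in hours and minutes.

8 h 42 min

The shift: 5:52 AM–2:49 PM = 8 h 57 min; less 15 min break → 8 h 42 min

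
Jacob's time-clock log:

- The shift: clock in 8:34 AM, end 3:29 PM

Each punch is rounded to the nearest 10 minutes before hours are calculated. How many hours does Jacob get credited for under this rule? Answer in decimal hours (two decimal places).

7.00 hours

The shift: in 8:34 AM→8:30 AM, out 3:29 PM→3:30 PM; 7 h 0 min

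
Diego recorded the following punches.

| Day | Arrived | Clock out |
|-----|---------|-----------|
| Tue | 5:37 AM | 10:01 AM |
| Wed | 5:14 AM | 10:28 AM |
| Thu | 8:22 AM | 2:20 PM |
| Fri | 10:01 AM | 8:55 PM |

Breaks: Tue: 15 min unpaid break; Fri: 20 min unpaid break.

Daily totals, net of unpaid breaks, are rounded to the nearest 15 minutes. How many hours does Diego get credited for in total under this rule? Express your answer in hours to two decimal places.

Tue: 5:37 AM–10:01 AM = 4 h 24 min − 15 min = 4 h 9 min → rounds to 4 h 15 min
Wed: 5:14 AM–10:28 AM = 5 h 14 min → rounds to 5 h 15 min
Thu: 8:22 AM–2:20 PM = 5 h 58 min → rounds to 6 h 0 min
Fri: 10:01 AM–8:55 PM = 10 h 54 min − 20 min = 10 h 34 min → rounds to 10 h 30 min
Total credited: 26 h 0 min.

26.00 hours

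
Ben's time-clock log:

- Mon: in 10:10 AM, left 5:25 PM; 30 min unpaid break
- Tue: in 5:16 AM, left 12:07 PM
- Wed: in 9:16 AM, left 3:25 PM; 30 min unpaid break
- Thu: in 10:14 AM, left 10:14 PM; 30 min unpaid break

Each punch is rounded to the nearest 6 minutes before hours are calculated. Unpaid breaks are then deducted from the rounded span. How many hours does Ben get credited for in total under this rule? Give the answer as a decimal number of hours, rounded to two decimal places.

30.60 hours

Mon: in 10:10 AM→10:12 AM, out 5:25 PM→5:24 PM; 7 h 12 min − 30 min = 6 h 42 min
Tue: in 5:16 AM→5:18 AM, out 12:07 PM→12:06 PM; 6 h 48 min
Wed: in 9:16 AM→9:18 AM, out 3:25 PM→3:24 PM; 6 h 6 min − 30 min = 5 h 36 min
Thu: in 10:14 AM→10:12 AM, out 10:14 PM→10:12 PM; 12 h 0 min − 30 min = 11 h 30 min
Total credited: 30 h 36 min.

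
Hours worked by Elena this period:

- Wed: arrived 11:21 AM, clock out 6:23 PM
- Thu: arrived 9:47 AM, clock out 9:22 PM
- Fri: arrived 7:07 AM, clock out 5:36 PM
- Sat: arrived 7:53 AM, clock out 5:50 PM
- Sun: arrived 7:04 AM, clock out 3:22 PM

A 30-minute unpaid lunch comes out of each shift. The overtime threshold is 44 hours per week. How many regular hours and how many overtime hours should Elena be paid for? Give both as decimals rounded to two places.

Regular 44.00 hours, overtime 0.85 hours

Wed: 11:21 AM–6:23 PM = 7 h 2 min; less 30 min break → 6 h 32 min
Thu: 9:47 AM–9:22 PM = 11 h 35 min; less 30 min break → 11 h 5 min
Fri: 7:07 AM–5:36 PM = 10 h 29 min; less 30 min break → 9 h 59 min
Sat: 7:53 AM–5:50 PM = 9 h 57 min; less 30 min break → 9 h 27 min
Sun: 7:04 AM–3:22 PM = 8 h 18 min; less 30 min break → 7 h 48 min
Total worked: 44 h 51 min = 44.85 h.
Threshold 44 h → overtime 0 h 51 min, regular 44 h 0 min.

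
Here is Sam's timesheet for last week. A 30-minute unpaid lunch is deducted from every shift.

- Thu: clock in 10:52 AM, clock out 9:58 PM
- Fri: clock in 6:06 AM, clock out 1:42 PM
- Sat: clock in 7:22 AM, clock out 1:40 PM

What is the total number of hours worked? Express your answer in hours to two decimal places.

Thu: 10:52 AM–9:58 PM = 11 h 6 min; less 30 min break → 10 h 36 min
Fri: 6:06 AM–1:42 PM = 7 h 36 min; less 30 min break → 7 h 6 min
Sat: 7:22 AM–1:40 PM = 6 h 18 min; less 30 min break → 5 h 48 min
Total: 10 h 36 min + 7 h 6 min + 5 h 48 min = 23 h 30 min.

23.50 hours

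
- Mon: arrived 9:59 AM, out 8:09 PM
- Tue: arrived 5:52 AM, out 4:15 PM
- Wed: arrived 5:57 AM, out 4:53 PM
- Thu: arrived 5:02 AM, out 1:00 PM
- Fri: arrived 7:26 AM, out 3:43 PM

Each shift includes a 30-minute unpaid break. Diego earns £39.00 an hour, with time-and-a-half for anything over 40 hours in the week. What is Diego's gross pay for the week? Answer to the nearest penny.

£1866.15

Mon: 9:59 AM–8:09 PM = 10 h 10 min; less 30 min break → 9 h 40 min
Tue: 5:52 AM–4:15 PM = 10 h 23 min; less 30 min break → 9 h 53 min
Wed: 5:57 AM–4:53 PM = 10 h 56 min; less 30 min break → 10 h 26 min
Thu: 5:02 AM–1:00 PM = 7 h 58 min; less 30 min break → 7 h 28 min
Fri: 7:26 AM–3:43 PM = 8 h 17 min; less 30 min break → 7 h 47 min
Total worked: 45 h 14 min = 2714 min.
Regular 40 h 0 min = 2400 min at £39.00/h; overtime 5 h 14 min = 314 min at £58.50/h.
Pay = (2400 × £39.00 + 314 × £58.50) ÷ 60 = £1866.15.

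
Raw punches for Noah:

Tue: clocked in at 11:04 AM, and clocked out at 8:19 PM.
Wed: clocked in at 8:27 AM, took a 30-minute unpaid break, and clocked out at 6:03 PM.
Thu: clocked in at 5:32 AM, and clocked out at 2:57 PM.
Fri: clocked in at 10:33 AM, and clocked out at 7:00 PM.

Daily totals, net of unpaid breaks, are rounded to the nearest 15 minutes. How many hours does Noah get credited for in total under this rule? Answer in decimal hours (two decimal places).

Tue: 11:04 AM–8:19 PM = 9 h 15 min → rounds to 9 h 15 min
Wed: 8:27 AM–6:03 PM = 9 h 36 min − 30 min = 9 h 6 min → rounds to 9 h 0 min
Thu: 5:32 AM–2:57 PM = 9 h 25 min → rounds to 9 h 30 min
Fri: 10:33 AM–7:00 PM = 8 h 27 min → rounds to 8 h 30 min
Total credited: 36 h 15 min.

36.25 hours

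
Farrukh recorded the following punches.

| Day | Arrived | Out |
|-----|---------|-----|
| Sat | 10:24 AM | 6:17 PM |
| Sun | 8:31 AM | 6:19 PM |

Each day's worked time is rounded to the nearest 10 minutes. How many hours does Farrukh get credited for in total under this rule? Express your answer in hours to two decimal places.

Sat: 10:24 AM–6:17 PM = 7 h 53 min → rounds to 7 h 50 min
Sun: 8:31 AM–6:19 PM = 9 h 48 min → rounds to 9 h 50 min
Total credited: 17 h 40 min.

17.67 hours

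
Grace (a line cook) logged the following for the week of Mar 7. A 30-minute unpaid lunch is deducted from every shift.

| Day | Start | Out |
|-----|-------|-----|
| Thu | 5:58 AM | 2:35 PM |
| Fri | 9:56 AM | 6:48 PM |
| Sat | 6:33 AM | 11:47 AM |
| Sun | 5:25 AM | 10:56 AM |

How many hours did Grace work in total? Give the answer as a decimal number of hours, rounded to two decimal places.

Thu: 5:58 AM–2:35 PM = 8 h 37 min; less 30 min break → 8 h 7 min
Fri: 9:56 AM–6:48 PM = 8 h 52 min; less 30 min break → 8 h 22 min
Sat: 6:33 AM–11:47 AM = 5 h 14 min; less 30 min break → 4 h 44 min
Sun: 5:25 AM–10:56 AM = 5 h 31 min; less 30 min break → 5 h 1 min
Total: 8 h 7 min + 8 h 22 min + 4 h 44 min + 5 h 1 min = 26 h 14 min.

26.23 hours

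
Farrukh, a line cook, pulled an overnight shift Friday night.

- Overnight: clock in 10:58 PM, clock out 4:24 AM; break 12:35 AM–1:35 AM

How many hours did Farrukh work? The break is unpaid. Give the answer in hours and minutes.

4 h 26 min

Overnight: 10:58 PM → midnight = 1 h 2 min; midnight → 4:24 AM = 4 h 24 min; span 5 h 26 min; less 60 min break → 4 h 26 min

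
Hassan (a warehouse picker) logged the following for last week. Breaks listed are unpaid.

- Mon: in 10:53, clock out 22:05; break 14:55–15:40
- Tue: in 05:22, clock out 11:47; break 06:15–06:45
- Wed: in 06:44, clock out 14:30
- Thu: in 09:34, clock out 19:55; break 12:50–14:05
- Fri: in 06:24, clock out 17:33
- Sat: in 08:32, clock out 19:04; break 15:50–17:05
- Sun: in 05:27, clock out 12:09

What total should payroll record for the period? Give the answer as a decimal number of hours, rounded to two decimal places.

60.37 hours

Mon: 10:53–22:05 = 11 h 12 min; less 45 min break → 10 h 27 min
Tue: 05:22–11:47 = 6 h 25 min; less 30 min break → 5 h 55 min
Wed: 06:44–14:30 = 7 h 46 min
Thu: 09:34–19:55 = 10 h 21 min; less 75 min break → 9 h 6 min
Fri: 06:24–17:33 = 11 h 9 min
Sat: 08:32–19:04 = 10 h 32 min; less 75 min break → 9 h 17 min
Sun: 05:27–12:09 = 6 h 42 min
Total: 10 h 27 min + 5 h 55 min + 7 h 46 min + 9 h 6 min + 11 h 9 min + 9 h 17 min + 6 h 42 min = 60 h 22 min.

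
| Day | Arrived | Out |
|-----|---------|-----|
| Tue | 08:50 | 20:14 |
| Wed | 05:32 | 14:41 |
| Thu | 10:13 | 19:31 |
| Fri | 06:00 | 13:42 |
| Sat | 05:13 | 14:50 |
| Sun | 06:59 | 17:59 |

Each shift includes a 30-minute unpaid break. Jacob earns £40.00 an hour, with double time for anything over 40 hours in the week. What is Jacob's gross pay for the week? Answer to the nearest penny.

£2813.33

Tue: 08:50–20:14 = 11 h 24 min; less 30 min break → 10 h 54 min
Wed: 05:32–14:41 = 9 h 9 min; less 30 min break → 8 h 39 min
Thu: 10:13–19:31 = 9 h 18 min; less 30 min break → 8 h 48 min
Fri: 06:00–13:42 = 7 h 42 min; less 30 min break → 7 h 12 min
Sat: 05:13–14:50 = 9 h 37 min; less 30 min break → 9 h 7 min
Sun: 06:59–17:59 = 11 h 0 min; less 30 min break → 10 h 30 min
Total worked: 55 h 10 min = 3310 min.
Regular 40 h 0 min = 2400 min at £40.00/h; overtime 15 h 10 min = 910 min at £80.00/h.
Pay = (2400 × £40.00 + 910 × £80.00) ÷ 60 = £2813.33.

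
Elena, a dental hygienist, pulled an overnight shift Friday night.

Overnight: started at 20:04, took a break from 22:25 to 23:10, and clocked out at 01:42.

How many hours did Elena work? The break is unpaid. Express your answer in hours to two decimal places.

4.88 hours

Overnight: 20:04 → midnight = 3 h 56 min; midnight → 01:42 = 1 h 42 min; span 5 h 38 min; less 45 min break → 4 h 53 min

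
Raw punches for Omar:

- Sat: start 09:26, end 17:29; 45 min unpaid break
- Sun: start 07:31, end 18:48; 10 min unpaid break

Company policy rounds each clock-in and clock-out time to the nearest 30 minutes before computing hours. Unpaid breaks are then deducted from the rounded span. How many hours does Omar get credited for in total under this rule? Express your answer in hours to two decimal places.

18.58 hours

Sat: in 09:26→09:30, out 17:29→17:30; 8 h 0 min − 45 min = 7 h 15 min
Sun: in 07:31→07:30, out 18:48→19:00; 11 h 30 min − 10 min = 11 h 20 min
Total credited: 18 h 35 min.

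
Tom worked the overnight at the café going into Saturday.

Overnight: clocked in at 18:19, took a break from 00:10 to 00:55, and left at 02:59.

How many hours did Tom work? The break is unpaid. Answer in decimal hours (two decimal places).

Overnight: 18:19 → midnight = 5 h 41 min; midnight → 02:59 = 2 h 59 min; span 8 h 40 min; less 45 min break → 7 h 55 min

7.92 hours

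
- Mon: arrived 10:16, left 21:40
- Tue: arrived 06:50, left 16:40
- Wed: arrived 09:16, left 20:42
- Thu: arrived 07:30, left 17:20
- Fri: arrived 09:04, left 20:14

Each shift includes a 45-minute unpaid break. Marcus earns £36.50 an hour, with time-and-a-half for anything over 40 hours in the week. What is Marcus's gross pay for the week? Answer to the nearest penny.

Mon: 10:16–21:40 = 11 h 24 min; less 45 min break → 10 h 39 min
Tue: 06:50–16:40 = 9 h 50 min; less 45 min break → 9 h 5 min
Wed: 09:16–20:42 = 11 h 26 min; less 45 min break → 10 h 41 min
Thu: 07:30–17:20 = 9 h 50 min; less 45 min break → 9 h 5 min
Fri: 09:04–20:14 = 11 h 10 min; less 45 min break → 10 h 25 min
Total worked: 49 h 55 min = 2995 min.
Regular 40 h 0 min = 2400 min at £36.50/h; overtime 9 h 55 min = 595 min at £54.75/h.
Pay = (2400 × £36.50 + 595 × £54.75) ÷ 60 = £2002.94.

£2002.94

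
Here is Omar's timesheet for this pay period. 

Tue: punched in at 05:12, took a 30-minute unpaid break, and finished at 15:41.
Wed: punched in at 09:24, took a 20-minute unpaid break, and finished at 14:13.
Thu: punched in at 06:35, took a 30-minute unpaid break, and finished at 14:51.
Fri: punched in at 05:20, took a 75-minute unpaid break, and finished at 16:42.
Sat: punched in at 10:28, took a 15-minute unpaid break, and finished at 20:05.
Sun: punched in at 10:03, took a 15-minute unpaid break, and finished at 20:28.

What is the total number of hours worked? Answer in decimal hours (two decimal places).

51.88 hours

Tue: 05:12–15:41 = 10 h 29 min; less 30 min break → 9 h 59 min
Wed: 09:24–14:13 = 4 h 49 min; less 20 min break → 4 h 29 min
Thu: 06:35–14:51 = 8 h 16 min; less 30 min break → 7 h 46 min
Fri: 05:20–16:42 = 11 h 22 min; less 75 min break → 10 h 7 min
Sat: 10:28–20:05 = 9 h 37 min; less 15 min break → 9 h 22 min
Sun: 10:03–20:28 = 10 h 25 min; less 15 min break → 10 h 10 min
Total: 9 h 59 min + 4 h 29 min + 7 h 46 min + 10 h 7 min + 9 h 22 min + 10 h 10 min = 51 h 53 min.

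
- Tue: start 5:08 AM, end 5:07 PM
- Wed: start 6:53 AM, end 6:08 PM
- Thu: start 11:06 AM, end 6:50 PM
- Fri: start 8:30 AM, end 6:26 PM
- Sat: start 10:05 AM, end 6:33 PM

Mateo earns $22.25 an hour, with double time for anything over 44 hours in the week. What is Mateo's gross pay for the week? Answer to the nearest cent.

$1217.82

Tue: 5:08 AM–5:07 PM = 11 h 59 min
Wed: 6:53 AM–6:08 PM = 11 h 15 min
Thu: 11:06 AM–6:50 PM = 7 h 44 min
Fri: 8:30 AM–6:26 PM = 9 h 56 min
Sat: 10:05 AM–6:33 PM = 8 h 28 min
Total worked: 49 h 22 min = 2962 min.
Regular 44 h 0 min = 2640 min at $22.25/h; overtime 5 h 22 min = 322 min at $44.50/h.
Pay = (2640 × $22.25 + 322 × $44.50) ÷ 60 = $1217.82.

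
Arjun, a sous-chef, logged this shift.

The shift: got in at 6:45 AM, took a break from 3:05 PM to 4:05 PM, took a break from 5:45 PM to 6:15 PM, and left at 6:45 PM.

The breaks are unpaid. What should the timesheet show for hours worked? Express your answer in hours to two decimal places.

10.50 hours

The shift: 6:45 AM–6:45 PM = 12 h 0 min; less 90 min break → 10 h 30 min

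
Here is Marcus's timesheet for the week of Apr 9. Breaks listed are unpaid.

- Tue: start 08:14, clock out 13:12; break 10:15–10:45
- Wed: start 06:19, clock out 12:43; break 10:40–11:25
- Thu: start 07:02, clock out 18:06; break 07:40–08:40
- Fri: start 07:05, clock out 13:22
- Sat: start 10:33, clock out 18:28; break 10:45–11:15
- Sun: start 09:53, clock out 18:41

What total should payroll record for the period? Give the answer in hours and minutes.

Tue: 08:14–13:12 = 4 h 58 min; less 30 min break → 4 h 28 min
Wed: 06:19–12:43 = 6 h 24 min; less 45 min break → 5 h 39 min
Thu: 07:02–18:06 = 11 h 4 min; less 60 min break → 10 h 4 min
Fri: 07:05–13:22 = 6 h 17 min
Sat: 10:33–18:28 = 7 h 55 min; less 30 min break → 7 h 25 min
Sun: 09:53–18:41 = 8 h 48 min
Total: 4 h 28 min + 5 h 39 min + 10 h 4 min + 6 h 17 min + 7 h 25 min + 8 h 48 min = 42 h 41 min.

42 h 41 min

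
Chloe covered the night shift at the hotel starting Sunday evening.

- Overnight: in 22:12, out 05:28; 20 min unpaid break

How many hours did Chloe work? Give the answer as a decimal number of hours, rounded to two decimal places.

6.93 hours

Overnight: 22:12 → midnight = 1 h 48 min; midnight → 05:28 = 5 h 28 min; span 7 h 16 min; less 20 min break → 6 h 56 min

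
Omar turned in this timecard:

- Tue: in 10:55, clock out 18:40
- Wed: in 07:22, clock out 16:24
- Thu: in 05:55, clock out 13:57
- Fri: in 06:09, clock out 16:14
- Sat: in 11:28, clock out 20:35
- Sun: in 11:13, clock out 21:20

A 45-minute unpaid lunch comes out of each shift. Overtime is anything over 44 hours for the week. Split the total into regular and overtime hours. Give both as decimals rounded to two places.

Tue: 10:55–18:40 = 7 h 45 min; less 45 min break → 7 h 0 min
Wed: 07:22–16:24 = 9 h 2 min; less 45 min break → 8 h 17 min
Thu: 05:55–13:57 = 8 h 2 min; less 45 min break → 7 h 17 min
Fri: 06:09–16:14 = 10 h 5 min; less 45 min break → 9 h 20 min
Sat: 11:28–20:35 = 9 h 7 min; less 45 min break → 8 h 22 min
Sun: 11:13–21:20 = 10 h 7 min; less 45 min break → 9 h 22 min
Total worked: 49 h 38 min = 49.63 h.
Threshold 44 h → overtime 5 h 38 min, regular 44 h 0 min.

Regular 44.00 hours, overtime 5.63 hours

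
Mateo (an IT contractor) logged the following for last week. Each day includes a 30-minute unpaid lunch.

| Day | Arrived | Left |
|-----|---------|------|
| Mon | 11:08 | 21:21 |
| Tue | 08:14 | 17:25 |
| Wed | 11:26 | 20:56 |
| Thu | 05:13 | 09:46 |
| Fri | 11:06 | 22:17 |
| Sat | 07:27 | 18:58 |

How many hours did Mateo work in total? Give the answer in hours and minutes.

Mon: 11:08–21:21 = 10 h 13 min; less 30 min break → 9 h 43 min
Tue: 08:14–17:25 = 9 h 11 min; less 30 min break → 8 h 41 min
Wed: 11:26–20:56 = 9 h 30 min; less 30 min break → 9 h 0 min
Thu: 05:13–09:46 = 4 h 33 min; less 30 min break → 4 h 3 min
Fri: 11:06–22:17 = 11 h 11 min; less 30 min break → 10 h 41 min
Sat: 07:27–18:58 = 11 h 31 min; less 30 min break → 11 h 1 min
Total: 9 h 43 min + 8 h 41 min + 9 h 0 min + 4 h 3 min + 10 h 41 min + 11 h 1 min = 53 h 9 min.

53 h 9 min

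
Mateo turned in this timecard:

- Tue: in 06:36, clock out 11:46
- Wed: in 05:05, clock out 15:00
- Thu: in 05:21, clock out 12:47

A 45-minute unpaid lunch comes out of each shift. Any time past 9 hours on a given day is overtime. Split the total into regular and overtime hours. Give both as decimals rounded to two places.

Tue: 06:36–11:46 = 5 h 10 min; less 45 min break → 4 h 25 min
Wed: 05:05–15:00 = 9 h 55 min; less 45 min break → 9 h 10 min
Thu: 05:21–12:47 = 7 h 26 min; less 45 min break → 6 h 41 min
Tue reg 4 h 25 min / OT 0 h 0 min; Wed reg 9 h 0 min / OT 0 h 10 min; Thu reg 6 h 41 min / OT 0 h 0 min.
Totals: regular 20 h 6 min, overtime 0 h 10 min.

Regular 20.10 hours, overtime 0.17 hours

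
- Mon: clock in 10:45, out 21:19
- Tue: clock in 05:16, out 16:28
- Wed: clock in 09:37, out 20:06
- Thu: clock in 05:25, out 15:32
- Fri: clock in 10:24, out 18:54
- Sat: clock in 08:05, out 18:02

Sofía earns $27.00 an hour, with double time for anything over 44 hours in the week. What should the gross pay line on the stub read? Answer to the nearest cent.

$2096.10

Mon: 10:45–21:19 = 10 h 34 min
Tue: 05:16–16:28 = 11 h 12 min
Wed: 09:37–20:06 = 10 h 29 min
Thu: 05:25–15:32 = 10 h 7 min
Fri: 10:24–18:54 = 8 h 30 min
Sat: 08:05–18:02 = 9 h 57 min
Total worked: 60 h 49 min = 3649 min.
Regular 44 h 0 min = 2640 min at $27.00/h; overtime 16 h 49 min = 1009 min at $54.00/h.
Pay = (2640 × $27.00 + 1009 × $54.00) ÷ 60 = $2096.10.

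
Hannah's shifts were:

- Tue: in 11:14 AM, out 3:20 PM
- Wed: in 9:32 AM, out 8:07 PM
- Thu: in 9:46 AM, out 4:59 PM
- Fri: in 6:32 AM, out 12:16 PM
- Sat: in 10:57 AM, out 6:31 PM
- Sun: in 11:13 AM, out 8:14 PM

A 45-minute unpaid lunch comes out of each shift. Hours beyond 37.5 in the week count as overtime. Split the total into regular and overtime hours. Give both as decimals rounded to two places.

Regular 37.50 hours, overtime 2.22 hours

Tue: 11:14 AM–3:20 PM = 4 h 6 min; less 45 min break → 3 h 21 min
Wed: 9:32 AM–8:07 PM = 10 h 35 min; less 45 min break → 9 h 50 min
Thu: 9:46 AM–4:59 PM = 7 h 13 min; less 45 min break → 6 h 28 min
Fri: 6:32 AM–12:16 PM = 5 h 44 min; less 45 min break → 4 h 59 min
Sat: 10:57 AM–6:31 PM = 7 h 34 min; less 45 min break → 6 h 49 min
Sun: 11:13 AM–8:14 PM = 9 h 1 min; less 45 min break → 8 h 16 min
Total worked: 39 h 43 min = 39.72 h.
Threshold 37.5 h → overtime 2 h 13 min, regular 37 h 30 min.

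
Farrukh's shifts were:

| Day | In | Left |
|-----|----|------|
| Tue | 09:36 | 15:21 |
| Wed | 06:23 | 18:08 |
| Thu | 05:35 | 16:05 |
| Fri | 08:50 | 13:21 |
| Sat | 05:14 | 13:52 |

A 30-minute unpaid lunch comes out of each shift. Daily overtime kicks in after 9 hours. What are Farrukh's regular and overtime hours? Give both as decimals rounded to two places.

Tue: 09:36–15:21 = 5 h 45 min; less 30 min break → 5 h 15 min
Wed: 06:23–18:08 = 11 h 45 min; less 30 min break → 11 h 15 min
Thu: 05:35–16:05 = 10 h 30 min; less 30 min break → 10 h 0 min
Fri: 08:50–13:21 = 4 h 31 min; less 30 min break → 4 h 1 min
Sat: 05:14–13:52 = 8 h 38 min; less 30 min break → 8 h 8 min
Tue reg 5 h 15 min / OT 0 h 0 min; Wed reg 9 h 0 min / OT 2 h 15 min; Thu reg 9 h 0 min / OT 1 h 0 min; Fri reg 4 h 1 min / OT 0 h 0 min; Sat reg 8 h 8 min / OT 0 h 0 min.
Totals: regular 35 h 24 min, overtime 3 h 15 min.

Regular 35.40 hours, overtime 3.25 hours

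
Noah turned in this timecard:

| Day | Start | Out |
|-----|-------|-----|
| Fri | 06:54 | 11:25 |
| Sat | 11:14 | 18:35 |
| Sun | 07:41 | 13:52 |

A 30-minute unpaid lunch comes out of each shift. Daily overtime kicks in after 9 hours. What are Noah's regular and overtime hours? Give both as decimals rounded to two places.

Regular 16.55 hours, overtime 0.00 hours

Fri: 06:54–11:25 = 4 h 31 min; less 30 min break → 4 h 1 min
Sat: 11:14–18:35 = 7 h 21 min; less 30 min break → 6 h 51 min
Sun: 07:41–13:52 = 6 h 11 min; less 30 min break → 5 h 41 min
Fri reg 4 h 1 min / OT 0 h 0 min; Sat reg 6 h 51 min / OT 0 h 0 min; Sun reg 5 h 41 min / OT 0 h 0 min.
Totals: regular 16 h 33 min, overtime 0 h 0 min.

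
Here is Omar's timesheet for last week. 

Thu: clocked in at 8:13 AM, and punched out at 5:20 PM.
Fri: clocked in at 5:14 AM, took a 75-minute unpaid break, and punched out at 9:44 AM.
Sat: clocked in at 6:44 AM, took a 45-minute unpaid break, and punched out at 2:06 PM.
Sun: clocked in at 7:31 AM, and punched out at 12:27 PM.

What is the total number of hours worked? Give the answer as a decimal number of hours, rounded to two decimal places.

23.92 hours

Thu: 8:13 AM–5:20 PM = 9 h 7 min
Fri: 5:14 AM–9:44 AM = 4 h 30 min; less 75 min break → 3 h 15 min
Sat: 6:44 AM–2:06 PM = 7 h 22 min; less 45 min break → 6 h 37 min
Sun: 7:31 AM–12:27 PM = 4 h 56 min
Total: 9 h 7 min + 3 h 15 min + 6 h 37 min + 4 h 56 min = 23 h 55 min.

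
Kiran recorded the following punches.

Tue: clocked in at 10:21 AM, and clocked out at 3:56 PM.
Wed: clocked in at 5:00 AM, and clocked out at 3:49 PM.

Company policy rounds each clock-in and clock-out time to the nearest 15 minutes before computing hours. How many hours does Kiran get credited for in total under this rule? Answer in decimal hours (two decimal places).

Tue: in 10:21 AM→10:15 AM, out 3:56 PM→4:00 PM; 5 h 45 min
Wed: in 5:00 AM→5:00 AM, out 3:49 PM→3:45 PM; 10 h 45 min
Total credited: 16 h 30 min.

16.50 hours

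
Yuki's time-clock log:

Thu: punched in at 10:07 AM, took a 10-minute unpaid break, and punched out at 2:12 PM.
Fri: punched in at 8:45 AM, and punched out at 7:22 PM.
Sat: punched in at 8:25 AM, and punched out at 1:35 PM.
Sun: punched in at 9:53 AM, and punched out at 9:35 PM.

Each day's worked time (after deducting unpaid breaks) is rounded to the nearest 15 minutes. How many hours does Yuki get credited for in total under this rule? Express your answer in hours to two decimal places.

31.50 hours

Thu: 10:07 AM–2:12 PM = 4 h 5 min − 10 min = 3 h 55 min → rounds to 4 h 0 min
Fri: 8:45 AM–7:22 PM = 10 h 37 min → rounds to 10 h 30 min
Sat: 8:25 AM–1:35 PM = 5 h 10 min → rounds to 5 h 15 min
Sun: 9:53 AM–9:35 PM = 11 h 42 min → rounds to 11 h 45 min
Total credited: 31 h 30 min.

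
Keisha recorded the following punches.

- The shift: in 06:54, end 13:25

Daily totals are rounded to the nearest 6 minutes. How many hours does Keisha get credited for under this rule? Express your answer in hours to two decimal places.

6.50 hours

The shift: 06:54–13:25 = 6 h 31 min → rounds to 6 h 30 min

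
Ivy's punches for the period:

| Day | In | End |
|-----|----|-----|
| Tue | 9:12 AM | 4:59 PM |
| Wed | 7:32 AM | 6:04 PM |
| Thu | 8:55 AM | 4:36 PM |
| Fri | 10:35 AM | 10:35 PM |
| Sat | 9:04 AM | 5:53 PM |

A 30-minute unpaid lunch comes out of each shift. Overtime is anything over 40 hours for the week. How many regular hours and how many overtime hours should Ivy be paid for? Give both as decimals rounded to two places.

Regular 40.00 hours, overtime 4.32 hours

Tue: 9:12 AM–4:59 PM = 7 h 47 min; less 30 min break → 7 h 17 min
Wed: 7:32 AM–6:04 PM = 10 h 32 min; less 30 min break → 10 h 2 min
Thu: 8:55 AM–4:36 PM = 7 h 41 min; less 30 min break → 7 h 11 min
Fri: 10:35 AM–10:35 PM = 12 h 0 min; less 30 min break → 11 h 30 min
Sat: 9:04 AM–5:53 PM = 8 h 49 min; less 30 min break → 8 h 19 min
Total worked: 44 h 19 min = 44.32 h.
Threshold 40 h → overtime 4 h 19 min, regular 40 h 0 min.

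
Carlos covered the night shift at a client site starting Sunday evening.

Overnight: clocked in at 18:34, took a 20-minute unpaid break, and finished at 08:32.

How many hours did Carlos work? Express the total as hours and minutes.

13 h 38 min

Overnight: 18:34 → midnight = 5 h 26 min; midnight → 08:32 = 8 h 32 min; span 13 h 58 min; less 20 min break → 13 h 38 min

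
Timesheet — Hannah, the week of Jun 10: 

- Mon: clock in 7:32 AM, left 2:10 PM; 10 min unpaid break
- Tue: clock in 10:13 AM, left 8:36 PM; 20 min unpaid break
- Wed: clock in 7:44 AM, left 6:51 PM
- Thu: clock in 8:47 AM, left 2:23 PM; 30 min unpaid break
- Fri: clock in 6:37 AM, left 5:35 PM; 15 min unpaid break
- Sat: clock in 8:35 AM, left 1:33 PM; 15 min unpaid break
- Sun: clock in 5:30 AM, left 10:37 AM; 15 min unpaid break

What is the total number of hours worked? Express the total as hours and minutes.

53 h 2 min

Mon: 7:32 AM–2:10 PM = 6 h 38 min; less 10 min break → 6 h 28 min
Tue: 10:13 AM–8:36 PM = 10 h 23 min; less 20 min break → 10 h 3 min
Wed: 7:44 AM–6:51 PM = 11 h 7 min
Thu: 8:47 AM–2:23 PM = 5 h 36 min; less 30 min break → 5 h 6 min
Fri: 6:37 AM–5:35 PM = 10 h 58 min; less 15 min break → 10 h 43 min
Sat: 8:35 AM–1:33 PM = 4 h 58 min; less 15 min break → 4 h 43 min
Sun: 5:30 AM–10:37 AM = 5 h 7 min; less 15 min break → 4 h 52 min
Total: 6 h 28 min + 10 h 3 min + 11 h 7 min + 5 h 6 min + 10 h 43 min + 4 h 43 min + 4 h 52 min = 53 h 2 min.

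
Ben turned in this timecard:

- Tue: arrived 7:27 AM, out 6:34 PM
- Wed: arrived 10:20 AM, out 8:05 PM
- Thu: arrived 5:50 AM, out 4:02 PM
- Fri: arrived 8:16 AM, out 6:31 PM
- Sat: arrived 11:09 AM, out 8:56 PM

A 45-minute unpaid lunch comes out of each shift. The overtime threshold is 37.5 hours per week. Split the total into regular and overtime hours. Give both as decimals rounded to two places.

Tue: 7:27 AM–6:34 PM = 11 h 7 min; less 45 min break → 10 h 22 min
Wed: 10:20 AM–8:05 PM = 9 h 45 min; less 45 min break → 9 h 0 min
Thu: 5:50 AM–4:02 PM = 10 h 12 min; less 45 min break → 9 h 27 min
Fri: 8:16 AM–6:31 PM = 10 h 15 min; less 45 min break → 9 h 30 min
Sat: 11:09 AM–8:56 PM = 9 h 47 min; less 45 min break → 9 h 2 min
Total worked: 47 h 21 min = 47.35 h.
Threshold 37.5 h → overtime 9 h 51 min, regular 37 h 30 min.

Regular 37.50 hours, overtime 9.85 hours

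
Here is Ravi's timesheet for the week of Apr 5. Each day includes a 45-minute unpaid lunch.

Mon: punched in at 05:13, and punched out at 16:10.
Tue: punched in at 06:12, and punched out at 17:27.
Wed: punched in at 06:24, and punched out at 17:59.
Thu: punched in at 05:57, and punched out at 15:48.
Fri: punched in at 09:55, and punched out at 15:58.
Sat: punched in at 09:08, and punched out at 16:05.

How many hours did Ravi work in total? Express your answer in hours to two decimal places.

Mon: 05:13–16:10 = 10 h 57 min; less 45 min break → 10 h 12 min
Tue: 06:12–17:27 = 11 h 15 min; less 45 min break → 10 h 30 min
Wed: 06:24–17:59 = 11 h 35 min; less 45 min break → 10 h 50 min
Thu: 05:57–15:48 = 9 h 51 min; less 45 min break → 9 h 6 min
Fri: 09:55–15:58 = 6 h 3 min; less 45 min break → 5 h 18 min
Sat: 09:08–16:05 = 6 h 57 min; less 45 min break → 6 h 12 min
Total: 10 h 12 min + 10 h 30 min + 10 h 50 min + 9 h 6 min + 5 h 18 min + 6 h 12 min = 52 h 8 min.

52.13 hours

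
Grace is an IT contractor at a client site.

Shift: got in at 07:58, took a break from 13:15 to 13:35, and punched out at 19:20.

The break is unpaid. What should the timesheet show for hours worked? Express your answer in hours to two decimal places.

Shift: 07:58–19:20 = 11 h 22 min; less 20 min break → 11 h 2 min

11.03 hours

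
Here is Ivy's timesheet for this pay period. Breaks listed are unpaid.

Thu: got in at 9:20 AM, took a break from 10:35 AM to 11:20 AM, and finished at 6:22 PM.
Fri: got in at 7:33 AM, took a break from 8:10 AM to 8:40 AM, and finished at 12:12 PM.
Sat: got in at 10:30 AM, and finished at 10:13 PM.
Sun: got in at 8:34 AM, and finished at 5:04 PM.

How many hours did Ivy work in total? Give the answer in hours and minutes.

32 h 39 min

Thu: 9:20 AM–6:22 PM = 9 h 2 min; less 45 min break → 8 h 17 min
Fri: 7:33 AM–12:12 PM = 4 h 39 min; less 30 min break → 4 h 9 min
Sat: 10:30 AM–10:13 PM = 11 h 43 min
Sun: 8:34 AM–5:04 PM = 8 h 30 min
Total: 8 h 17 min + 4 h 9 min + 11 h 43 min + 8 h 30 min = 32 h 39 min.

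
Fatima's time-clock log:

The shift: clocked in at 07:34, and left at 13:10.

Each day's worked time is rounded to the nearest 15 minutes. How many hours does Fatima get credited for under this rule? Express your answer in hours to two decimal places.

The shift: 07:34–13:10 = 5 h 36 min → rounds to 5 h 30 min

5.50 hours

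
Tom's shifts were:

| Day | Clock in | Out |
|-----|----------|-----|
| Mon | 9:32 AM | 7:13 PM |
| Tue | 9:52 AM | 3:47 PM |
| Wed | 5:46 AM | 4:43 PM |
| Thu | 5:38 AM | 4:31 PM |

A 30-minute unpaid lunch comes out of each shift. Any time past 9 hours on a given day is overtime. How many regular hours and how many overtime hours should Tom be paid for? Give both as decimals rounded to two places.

Regular 32.42 hours, overtime 3.02 hours

Mon: 9:32 AM–7:13 PM = 9 h 41 min; less 30 min break → 9 h 11 min
Tue: 9:52 AM–3:47 PM = 5 h 55 min; less 30 min break → 5 h 25 min
Wed: 5:46 AM–4:43 PM = 10 h 57 min; less 30 min break → 10 h 27 min
Thu: 5:38 AM–4:31 PM = 10 h 53 min; less 30 min break → 10 h 23 min
Mon reg 9 h 0 min / OT 0 h 11 min; Tue reg 5 h 25 min / OT 0 h 0 min; Wed reg 9 h 0 min / OT 1 h 27 min; Thu reg 9 h 0 min / OT 1 h 23 min.
Totals: regular 32 h 25 min, overtime 3 h 1 min.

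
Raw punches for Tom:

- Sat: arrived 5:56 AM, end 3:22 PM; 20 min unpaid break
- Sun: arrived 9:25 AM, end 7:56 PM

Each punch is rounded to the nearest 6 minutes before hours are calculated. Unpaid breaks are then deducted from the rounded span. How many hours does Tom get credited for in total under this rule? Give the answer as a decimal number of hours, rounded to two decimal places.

19.67 hours

Sat: in 5:56 AM→5:54 AM, out 3:22 PM→3:24 PM; 9 h 30 min − 20 min = 9 h 10 min
Sun: in 9:25 AM→9:24 AM, out 7:56 PM→7:54 PM; 10 h 30 min
Total credited: 19 h 40 min.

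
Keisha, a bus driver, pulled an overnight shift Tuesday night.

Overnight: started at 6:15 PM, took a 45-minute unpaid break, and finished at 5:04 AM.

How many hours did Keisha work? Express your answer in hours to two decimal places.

Overnight: 6:15 PM → midnight = 5 h 45 min; midnight → 5:04 AM = 5 h 4 min; span 10 h 49 min; less 45 min break → 10 h 4 min

10.07 hours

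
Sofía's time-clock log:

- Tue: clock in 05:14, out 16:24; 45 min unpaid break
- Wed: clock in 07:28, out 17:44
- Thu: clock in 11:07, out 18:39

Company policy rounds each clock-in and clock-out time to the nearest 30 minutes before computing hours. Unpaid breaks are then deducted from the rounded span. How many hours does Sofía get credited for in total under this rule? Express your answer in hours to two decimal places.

Tue: in 05:14→05:00, out 16:24→16:30; 11 h 30 min − 45 min = 10 h 45 min
Wed: in 07:28→07:30, out 17:44→17:30; 10 h 0 min
Thu: in 11:07→11:00, out 18:39→18:30; 7 h 30 min
Total credited: 28 h 15 min.

28.25 hours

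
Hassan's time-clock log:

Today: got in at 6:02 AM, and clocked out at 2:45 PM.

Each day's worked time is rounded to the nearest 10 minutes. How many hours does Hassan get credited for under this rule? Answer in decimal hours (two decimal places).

Today: 6:02 AM–2:45 PM = 8 h 43 min → rounds to 8 h 40 min

8.67 hours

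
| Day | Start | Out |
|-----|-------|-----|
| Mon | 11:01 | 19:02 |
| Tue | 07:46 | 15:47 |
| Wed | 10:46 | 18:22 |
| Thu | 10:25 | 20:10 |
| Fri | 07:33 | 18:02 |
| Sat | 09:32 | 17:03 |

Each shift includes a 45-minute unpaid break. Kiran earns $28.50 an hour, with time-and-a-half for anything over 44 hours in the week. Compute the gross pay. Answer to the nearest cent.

Mon: 11:01–19:02 = 8 h 1 min; less 45 min break → 7 h 16 min
Tue: 07:46–15:47 = 8 h 1 min; less 45 min break → 7 h 16 min
Wed: 10:46–18:22 = 7 h 36 min; less 45 min break → 6 h 51 min
Thu: 10:25–20:10 = 9 h 45 min; less 45 min break → 9 h 0 min
Fri: 07:33–18:02 = 10 h 29 min; less 45 min break → 9 h 44 min
Sat: 09:32–17:03 = 7 h 31 min; less 45 min break → 6 h 46 min
Total worked: 46 h 53 min = 2813 min.
Regular 44 h 0 min = 2640 min at $28.50/h; overtime 2 h 53 min = 173 min at $42.75/h.
Pay = (2640 × $28.50 + 173 × $42.75) ÷ 60 = $1377.26.

$1377.26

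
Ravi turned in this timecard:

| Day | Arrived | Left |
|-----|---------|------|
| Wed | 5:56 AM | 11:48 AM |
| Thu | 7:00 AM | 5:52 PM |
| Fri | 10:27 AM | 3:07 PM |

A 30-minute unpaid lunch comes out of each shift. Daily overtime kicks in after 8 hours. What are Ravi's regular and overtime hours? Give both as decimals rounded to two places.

Regular 17.53 hours, overtime 2.37 hours

Wed: 5:56 AM–11:48 AM = 5 h 52 min; less 30 min break → 5 h 22 min
Thu: 7:00 AM–5:52 PM = 10 h 52 min; less 30 min break → 10 h 22 min
Fri: 10:27 AM–3:07 PM = 4 h 40 min; less 30 min break → 4 h 10 min
Wed reg 5 h 22 min / OT 0 h 0 min; Thu reg 8 h 0 min / OT 2 h 22 min; Fri reg 4 h 10 min / OT 0 h 0 min.
Totals: regular 17 h 32 min, overtime 2 h 22 min.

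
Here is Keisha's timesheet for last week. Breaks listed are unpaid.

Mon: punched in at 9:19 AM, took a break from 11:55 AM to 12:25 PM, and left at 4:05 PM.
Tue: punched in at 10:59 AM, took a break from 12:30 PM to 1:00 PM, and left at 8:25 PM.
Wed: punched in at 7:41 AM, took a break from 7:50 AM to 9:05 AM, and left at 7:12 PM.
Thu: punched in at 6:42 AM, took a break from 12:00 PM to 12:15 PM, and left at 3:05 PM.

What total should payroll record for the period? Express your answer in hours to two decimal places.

33.60 hours

Mon: 9:19 AM–4:05 PM = 6 h 46 min; less 30 min break → 6 h 16 min
Tue: 10:59 AM–8:25 PM = 9 h 26 min; less 30 min break → 8 h 56 min
Wed: 7:41 AM–7:12 PM = 11 h 31 min; less 75 min break → 10 h 16 min
Thu: 6:42 AM–3:05 PM = 8 h 23 min; less 15 min break → 8 h 8 min
Total: 6 h 16 min + 8 h 56 min + 10 h 16 min + 8 h 8 min = 33 h 36 min.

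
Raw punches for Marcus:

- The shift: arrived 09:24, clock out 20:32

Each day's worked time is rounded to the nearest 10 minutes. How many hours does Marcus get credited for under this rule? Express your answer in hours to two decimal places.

11.17 hours

The shift: 09:24–20:32 = 11 h 8 min → rounds to 11 h 10 min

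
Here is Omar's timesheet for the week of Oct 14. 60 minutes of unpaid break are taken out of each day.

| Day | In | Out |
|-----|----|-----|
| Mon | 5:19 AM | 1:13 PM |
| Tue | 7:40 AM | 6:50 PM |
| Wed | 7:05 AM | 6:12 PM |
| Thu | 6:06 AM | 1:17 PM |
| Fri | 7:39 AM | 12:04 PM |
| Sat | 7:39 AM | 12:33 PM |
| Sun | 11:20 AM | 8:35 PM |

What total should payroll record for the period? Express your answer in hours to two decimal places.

48.93 hours

Mon: 5:19 AM–1:13 PM = 7 h 54 min; less 60 min break → 6 h 54 min
Tue: 7:40 AM–6:50 PM = 11 h 10 min; less 60 min break → 10 h 10 min
Wed: 7:05 AM–6:12 PM = 11 h 7 min; less 60 min break → 10 h 7 min
Thu: 6:06 AM–1:17 PM = 7 h 11 min; less 60 min break → 6 h 11 min
Fri: 7:39 AM–12:04 PM = 4 h 25 min; less 60 min break → 3 h 25 min
Sat: 7:39 AM–12:33 PM = 4 h 54 min; less 60 min break → 3 h 54 min
Sun: 11:20 AM–8:35 PM = 9 h 15 min; less 60 min break → 8 h 15 min
Total: 6 h 54 min + 10 h 10 min + 10 h 7 min + 6 h 11 min + 3 h 25 min + 3 h 54 min + 8 h 15 min = 48 h 56 min.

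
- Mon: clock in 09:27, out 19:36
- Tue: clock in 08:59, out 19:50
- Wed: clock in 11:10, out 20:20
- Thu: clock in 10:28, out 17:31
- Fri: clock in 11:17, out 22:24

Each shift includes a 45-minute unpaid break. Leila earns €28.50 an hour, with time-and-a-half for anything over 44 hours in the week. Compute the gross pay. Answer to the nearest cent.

Mon: 09:27–19:36 = 10 h 9 min; less 45 min break → 9 h 24 min
Tue: 08:59–19:50 = 10 h 51 min; less 45 min break → 10 h 6 min
Wed: 11:10–20:20 = 9 h 10 min; less 45 min break → 8 h 25 min
Thu: 10:28–17:31 = 7 h 3 min; less 45 min break → 6 h 18 min
Fri: 11:17–22:24 = 11 h 7 min; less 45 min break → 10 h 22 min
Total worked: 44 h 35 min = 2675 min.
Regular 44 h 0 min = 2640 min at €28.50/h; overtime 0 h 35 min = 35 min at €42.75/h.
Pay = (2640 × €28.50 + 35 × €42.75) ÷ 60 = €1278.94.

€1278.94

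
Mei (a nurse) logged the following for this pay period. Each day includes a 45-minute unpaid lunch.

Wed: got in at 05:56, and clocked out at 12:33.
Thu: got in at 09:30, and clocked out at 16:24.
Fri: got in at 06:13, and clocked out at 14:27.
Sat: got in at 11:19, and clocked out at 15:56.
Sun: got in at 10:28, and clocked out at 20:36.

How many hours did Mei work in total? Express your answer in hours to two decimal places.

32.75 hours

Wed: 05:56–12:33 = 6 h 37 min; less 45 min break → 5 h 52 min
Thu: 09:30–16:24 = 6 h 54 min; less 45 min break → 6 h 9 min
Fri: 06:13–14:27 = 8 h 14 min; less 45 min break → 7 h 29 min
Sat: 11:19–15:56 = 4 h 37 min; less 45 min break → 3 h 52 min
Sun: 10:28–20:36 = 10 h 8 min; less 45 min break → 9 h 23 min
Total: 5 h 52 min + 6 h 9 min + 7 h 29 min + 3 h 52 min + 9 h 23 min = 32 h 45 min.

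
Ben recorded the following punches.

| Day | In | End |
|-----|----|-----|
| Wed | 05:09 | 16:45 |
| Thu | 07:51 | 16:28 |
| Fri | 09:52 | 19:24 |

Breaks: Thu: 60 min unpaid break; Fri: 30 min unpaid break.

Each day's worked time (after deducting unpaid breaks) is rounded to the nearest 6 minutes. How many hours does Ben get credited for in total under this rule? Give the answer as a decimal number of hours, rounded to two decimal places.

28.20 hours

Wed: 05:09–16:45 = 11 h 36 min → rounds to 11 h 36 min
Thu: 07:51–16:28 = 8 h 37 min − 60 min = 7 h 37 min → rounds to 7 h 36 min
Fri: 09:52–19:24 = 9 h 32 min − 30 min = 9 h 2 min → rounds to 9 h 0 min
Total credited: 28 h 12 min.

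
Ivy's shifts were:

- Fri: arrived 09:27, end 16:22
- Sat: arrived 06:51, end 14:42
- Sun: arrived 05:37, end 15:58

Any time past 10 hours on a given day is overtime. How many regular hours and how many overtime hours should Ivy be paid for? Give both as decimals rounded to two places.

Fri: 09:27–16:22 = 6 h 55 min
Sat: 06:51–14:42 = 7 h 51 min
Sun: 05:37–15:58 = 10 h 21 min
Fri reg 6 h 55 min / OT 0 h 0 min; Sat reg 7 h 51 min / OT 0 h 0 min; Sun reg 10 h 0 min / OT 0 h 21 min.
Totals: regular 24 h 46 min, overtime 0 h 21 min.

Regular 24.77 hours, overtime 0.35 hours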